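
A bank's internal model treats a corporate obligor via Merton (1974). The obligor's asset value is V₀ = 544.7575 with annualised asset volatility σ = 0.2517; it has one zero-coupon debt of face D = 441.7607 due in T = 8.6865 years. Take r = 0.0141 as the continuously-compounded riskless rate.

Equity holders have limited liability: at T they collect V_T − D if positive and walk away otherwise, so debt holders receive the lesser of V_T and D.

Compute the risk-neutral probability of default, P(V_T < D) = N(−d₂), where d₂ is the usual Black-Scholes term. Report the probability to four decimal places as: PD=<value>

d₁ = [ln(V₀/D) + (r + σ²/2)T] / (σ√T)
   = [ln(544.7575/441.7607) + (0.0141 + 0.5·0.2517²)·8.6865] / (0.2517·√8.6865)
   = [0.209572 + 0.397637] / 0.741832 = 0.818527
d₂ = d₁ − σ√T = 0.818527 − 0.741832 = 0.076695
risk-neutral PD = N(−d₂) = N(-0.076695) = 0.469433

PD=0.4694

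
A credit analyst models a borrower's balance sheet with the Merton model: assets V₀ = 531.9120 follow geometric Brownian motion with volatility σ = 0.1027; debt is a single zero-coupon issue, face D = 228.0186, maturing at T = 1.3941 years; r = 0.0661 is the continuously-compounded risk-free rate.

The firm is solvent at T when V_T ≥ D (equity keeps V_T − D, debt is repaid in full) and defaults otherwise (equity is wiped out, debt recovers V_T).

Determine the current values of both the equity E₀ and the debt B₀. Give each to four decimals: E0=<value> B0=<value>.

d₁ = [ln(V₀/D) + (r + σ²/2)T] / (σ√T)
   = [ln(531.9120/228.0186) + (0.0661 + 0.5·0.1027²)·1.3941] / (0.1027·√1.3941)
   = [0.847051 + 0.099502] / 0.121260 = 7.805981
d₂ = d₁ − σ√T = 7.805981 − 0.121260 = 7.684721
N(d₁) = 1.000000,  N(d₂) = 1.000000,  e^(−rT) = 0.911968
E₀ = V₀·N(d₁) − D·e^(−rT)·N(d₂)
   = 531.9120·1.000000 − 228.0186·0.911968·1.000000 = 323.966257
B₀ = V₀ − E₀ = 531.9120 − 323.966257 = 207.945743

E0=323.9663 B0=207.9457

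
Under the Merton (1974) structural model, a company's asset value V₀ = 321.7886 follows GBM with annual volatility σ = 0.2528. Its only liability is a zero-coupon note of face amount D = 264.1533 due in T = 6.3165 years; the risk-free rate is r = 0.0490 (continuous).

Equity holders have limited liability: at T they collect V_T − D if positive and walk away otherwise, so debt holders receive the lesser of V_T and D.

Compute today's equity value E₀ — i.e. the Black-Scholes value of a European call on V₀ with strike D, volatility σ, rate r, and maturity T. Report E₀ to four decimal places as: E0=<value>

d₁ = [ln(V₀/D) + (r + σ²/2)T] / (σ√T)
   = [ln(321.7886/264.1533) + (0.0490 + 0.5·0.2528²)·6.3165] / (0.2528·√6.3165)
   = [0.197365 + 0.511345] / 0.635353 = 1.115459
d₂ = d₁ − σ√T = 1.115459 − 0.635353 = 0.480106
N(d₁) = 0.867673,  N(d₂) = 0.684424,  e^(−rT) = 0.733808
E₀ = V₀·N(d₁) − D·e^(−rT)·N(d₂)
   = 321.7886·0.867673 − 264.1533·0.733808·0.684424 = 146.540180

E0=146.5402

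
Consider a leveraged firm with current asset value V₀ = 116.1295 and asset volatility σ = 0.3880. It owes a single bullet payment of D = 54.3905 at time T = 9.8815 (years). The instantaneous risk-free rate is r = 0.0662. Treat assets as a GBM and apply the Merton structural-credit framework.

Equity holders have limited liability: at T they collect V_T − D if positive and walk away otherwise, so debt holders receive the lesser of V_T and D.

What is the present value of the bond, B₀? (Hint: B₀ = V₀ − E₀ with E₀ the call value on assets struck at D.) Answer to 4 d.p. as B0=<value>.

B0=24.5019

d₁ = [ln(V₀/D) + (r + σ²/2)T] / (σ√T)
   = [ln(116.1295/54.3905) + (0.0662 + 0.5·0.3880²)·9.8815] / (0.3880·√9.8815)
   = [0.758516 + 1.397956] / 1.219672 = 1.768075
d₂ = d₁ − σ√T = 1.768075 − 1.219672 = 0.548403
N(d₁) = 0.961476,  N(d₂) = 0.708292,  e^(−rT) = 0.519881
E₀ = V₀·N(d₁) − D·e^(−rT)·N(d₂)
   = 116.1295·0.961476 − 54.3905·0.519881·0.708292 = 91.627616
B₀ = V₀ − E₀ = 116.1295 − 91.627616 = 24.501884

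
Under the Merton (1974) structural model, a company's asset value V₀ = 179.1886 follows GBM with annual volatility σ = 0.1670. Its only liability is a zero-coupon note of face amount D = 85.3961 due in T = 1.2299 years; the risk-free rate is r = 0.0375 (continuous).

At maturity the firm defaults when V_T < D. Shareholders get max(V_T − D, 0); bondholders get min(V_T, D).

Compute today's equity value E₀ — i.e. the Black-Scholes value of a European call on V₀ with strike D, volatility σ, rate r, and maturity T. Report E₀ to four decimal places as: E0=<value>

E0=97.6417

d₁ = [ln(V₀/D) + (r + σ²/2)T] / (σ√T)
   = [ln(179.1886/85.3961) + (0.0375 + 0.5·0.1670²)·1.2299] / (0.1670·√1.2299)
   = [0.741138 + 0.063272] / 0.185204 = 4.343363
d₂ = d₁ − σ√T = 4.343363 − 0.185204 = 4.158158
N(d₁) = 0.999993,  N(d₂) = 0.999984,  e^(−rT) = 0.954926
E₀ = V₀·N(d₁) − D·e^(−rT)·N(d₂)
   = 179.1886·0.999993 − 85.3961·0.954926·0.999984 = 97.641680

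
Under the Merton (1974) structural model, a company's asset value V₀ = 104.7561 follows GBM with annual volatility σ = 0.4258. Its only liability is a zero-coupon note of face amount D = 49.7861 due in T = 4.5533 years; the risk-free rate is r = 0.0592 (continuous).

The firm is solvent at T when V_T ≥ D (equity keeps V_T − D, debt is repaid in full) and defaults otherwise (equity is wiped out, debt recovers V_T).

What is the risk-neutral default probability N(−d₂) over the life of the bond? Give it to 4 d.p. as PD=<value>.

d₁ = [ln(V₀/D) + (r + σ²/2)T] / (σ√T)
   = [ln(104.7561/49.7861) + (0.0592 + 0.5·0.4258²)·4.5533] / (0.4258·√4.5533)
   = [0.743899 + 0.682325] / 0.908592 = 1.569708
d₂ = d₁ − σ√T = 1.569708 − 0.908592 = 0.661116
risk-neutral PD = N(−d₂) = N(-0.661116) = 0.254269

PD=0.2543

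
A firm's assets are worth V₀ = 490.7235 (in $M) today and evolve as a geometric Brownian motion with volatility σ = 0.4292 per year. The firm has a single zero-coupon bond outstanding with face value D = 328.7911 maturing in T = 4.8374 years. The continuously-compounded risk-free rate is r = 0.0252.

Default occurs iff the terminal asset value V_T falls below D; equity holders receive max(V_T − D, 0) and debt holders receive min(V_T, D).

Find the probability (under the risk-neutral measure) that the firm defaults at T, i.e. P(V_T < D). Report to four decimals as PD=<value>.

PD=0.4676

d₁ = [ln(V₀/D) + (r + σ²/2)T] / (σ√T)
   = [ln(490.7235/328.7911) + (0.0252 + 0.5·0.4292²)·4.8374] / (0.4292·√4.8374)
   = [0.400458 + 0.567458] / 0.943986 = 1.025349
d₂ = d₁ − σ√T = 1.025349 − 0.943986 = 0.081363
risk-neutral PD = N(−d₂) = N(-0.081363) = 0.467577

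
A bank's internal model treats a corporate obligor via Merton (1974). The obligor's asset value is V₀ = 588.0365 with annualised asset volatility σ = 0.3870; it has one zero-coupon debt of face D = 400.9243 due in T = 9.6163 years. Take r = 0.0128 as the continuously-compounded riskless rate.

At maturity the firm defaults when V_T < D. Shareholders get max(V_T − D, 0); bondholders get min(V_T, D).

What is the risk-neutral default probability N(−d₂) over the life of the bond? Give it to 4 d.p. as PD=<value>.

PD=0.5708

d₁ = [ln(V₀/D) + (r + σ²/2)T] / (σ√T)
   = [ln(588.0365/400.9243) + (0.0128 + 0.5·0.3870²)·9.6163] / (0.3870·√9.6163)
   = [0.383016 + 0.843200] / 1.200093 = 1.021768
d₂ = d₁ − σ√T = 1.021768 − 1.200093 = -0.178325
risk-neutral PD = N(−d₂) = N(0.178325) = 0.570766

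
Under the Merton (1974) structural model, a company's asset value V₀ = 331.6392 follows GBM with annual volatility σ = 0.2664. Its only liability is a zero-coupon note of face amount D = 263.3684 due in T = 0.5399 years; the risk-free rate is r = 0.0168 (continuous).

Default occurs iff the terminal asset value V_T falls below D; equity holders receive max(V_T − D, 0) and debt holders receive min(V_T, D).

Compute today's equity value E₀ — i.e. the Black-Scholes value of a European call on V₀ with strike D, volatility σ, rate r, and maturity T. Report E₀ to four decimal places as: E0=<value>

d₁ = [ln(V₀/D) + (r + σ²/2)T] / (σ√T)
   = [ln(331.6392/263.3684) + (0.0168 + 0.5·0.2664²)·0.5399] / (0.2664·√0.5399)
   = [0.230494 + 0.028228] / 0.195745 = 1.321730
d₂ = d₁ − σ√T = 1.321730 − 0.195745 = 1.125985
N(d₁) = 0.906871,  N(d₂) = 0.869914,  e^(−rT) = 0.990971
E₀ = V₀·N(d₁) − D·e^(−rT)·N(d₂)
   = 331.6392·0.906871 − 263.3684·0.990971·0.869914 = 73.714776

E0=73.7148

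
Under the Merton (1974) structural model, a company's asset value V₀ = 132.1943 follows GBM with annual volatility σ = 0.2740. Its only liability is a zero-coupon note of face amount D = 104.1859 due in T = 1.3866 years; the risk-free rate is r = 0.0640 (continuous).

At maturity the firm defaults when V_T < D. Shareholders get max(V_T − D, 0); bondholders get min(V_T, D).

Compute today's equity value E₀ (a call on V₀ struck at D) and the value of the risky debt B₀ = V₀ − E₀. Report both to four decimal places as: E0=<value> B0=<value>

d₁ = [ln(V₀/D) + (r + σ²/2)T] / (σ√T)
   = [ln(132.1943/104.1859) + (0.0640 + 0.5·0.2740²)·1.3866] / (0.2740·√1.3866)
   = [0.238096 + 0.140793] / 0.322646 = 1.174317
d₂ = d₁ − σ√T = 1.174317 − 0.322646 = 0.851671
N(d₁) = 0.879866,  N(d₂) = 0.802802,  e^(−rT) = 0.915081
E₀ = V₀·N(d₁) − D·e^(−rT)·N(d₂)
   = 132.1943·0.879866 − 104.1859·0.915081·0.802802 = 39.775306
B₀ = V₀ − E₀ = 132.1943 − 39.775306 = 92.418994

E0=39.7753 B0=92.4190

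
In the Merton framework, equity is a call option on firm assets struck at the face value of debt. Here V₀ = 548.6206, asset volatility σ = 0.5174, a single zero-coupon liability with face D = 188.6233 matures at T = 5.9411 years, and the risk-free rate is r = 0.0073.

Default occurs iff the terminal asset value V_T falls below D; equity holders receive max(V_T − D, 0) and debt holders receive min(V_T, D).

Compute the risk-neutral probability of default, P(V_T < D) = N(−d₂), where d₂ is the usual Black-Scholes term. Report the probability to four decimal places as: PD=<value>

d₁ = [ln(V₀/D) + (r + σ²/2)T] / (σ√T)
   = [ln(548.6206/188.6233) + (0.0073 + 0.5·0.5174²)·5.9411] / (0.5174·√5.9411)
   = [1.067655 + 0.838594] / 1.261130 = 1.511541
d₂ = d₁ − σ√T = 1.511541 − 1.261130 = 0.250411
risk-neutral PD = N(−d₂) = N(-0.250411) = 0.401135

PD=0.4011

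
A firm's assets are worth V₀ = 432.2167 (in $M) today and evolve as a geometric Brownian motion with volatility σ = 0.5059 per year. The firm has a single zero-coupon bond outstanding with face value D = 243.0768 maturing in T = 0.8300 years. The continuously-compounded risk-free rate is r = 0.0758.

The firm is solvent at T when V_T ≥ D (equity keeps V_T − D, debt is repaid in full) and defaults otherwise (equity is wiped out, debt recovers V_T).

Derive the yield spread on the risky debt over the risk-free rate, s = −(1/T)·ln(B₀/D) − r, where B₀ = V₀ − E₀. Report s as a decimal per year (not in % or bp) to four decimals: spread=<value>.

d₁ = [ln(V₀/D) + (r + σ²/2)T] / (σ√T)
   = [ln(432.2167/243.0768) + (0.0758 + 0.5·0.5059²)·0.8300] / (0.5059·√0.8300)
   = [0.575550 + 0.169127] / 0.460897 = 1.615712
d₂ = d₁ − σ√T = 1.615712 − 0.460897 = 1.154815
N(d₁) = 0.946922,  N(d₂) = 0.875917,  e^(−rT) = 0.939024
E₀ = V₀·N(d₁) − D·e^(−rT)·N(d₂)
   = 432.2167·0.946922 − 243.0768·0.939024·0.875917 = 209.342949
B₀ = V₀ − E₀ = 432.2167 − 209.342949 = 222.873751
spread = −(1/T)·ln(B₀/D) − r = −(1/0.8300)·ln(222.873751/243.0768) − 0.0758 = 0.02874454

spread=0.0287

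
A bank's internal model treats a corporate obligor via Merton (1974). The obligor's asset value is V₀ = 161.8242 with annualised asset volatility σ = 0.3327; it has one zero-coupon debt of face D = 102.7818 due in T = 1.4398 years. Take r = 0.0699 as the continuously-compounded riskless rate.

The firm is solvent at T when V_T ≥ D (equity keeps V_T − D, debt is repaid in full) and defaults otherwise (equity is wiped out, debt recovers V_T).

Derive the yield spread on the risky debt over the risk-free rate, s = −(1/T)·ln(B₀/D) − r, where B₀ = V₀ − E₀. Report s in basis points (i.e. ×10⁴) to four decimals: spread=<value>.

d₁ = [ln(V₀/D) + (r + σ²/2)T] / (σ√T)
   = [ln(161.8242/102.7818) + (0.0699 + 0.5·0.3327²)·1.4398] / (0.3327·√1.4398)
   = [0.453902 + 0.180327] / 0.399212 = 1.588702
d₂ = d₁ − σ√T = 1.588702 − 0.399212 = 1.189490
N(d₁) = 0.943936,  N(d₂) = 0.882877,  e^(−rT) = 0.904257
E₀ = V₀·N(d₁) − D·e^(−rT)·N(d₂)
   = 161.8242·0.943936 − 102.7818·0.904257·0.882877 = 70.696175
B₀ = V₀ − E₀ = 161.8242 − 70.696175 = 91.128025
spread = −(1/T)·ln(B₀/D) − r = −(1/1.4398)·ln(91.128025/102.7818) − 0.0699 = 0.01368307
in basis points: 0.01368307 × 10⁴ = 136.8307 bp

spread=136.8307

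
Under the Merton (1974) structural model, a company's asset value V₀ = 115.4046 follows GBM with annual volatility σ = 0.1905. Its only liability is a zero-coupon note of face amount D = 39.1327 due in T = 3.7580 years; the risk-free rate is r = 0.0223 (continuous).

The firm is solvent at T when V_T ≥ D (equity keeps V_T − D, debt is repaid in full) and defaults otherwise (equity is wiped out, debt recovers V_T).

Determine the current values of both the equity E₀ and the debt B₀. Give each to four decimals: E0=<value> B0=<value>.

d₁ = [ln(V₀/D) + (r + σ²/2)T] / (σ√T)
   = [ln(115.4046/39.1327) + (0.0223 + 0.5·0.1905²)·3.7580] / (0.1905·√3.7580)
   = [1.081486 + 0.151993] / 0.369295 = 3.340091
d₂ = d₁ − σ√T = 3.340091 − 0.369295 = 2.970796
N(d₁) = 0.999581,  N(d₂) = 0.998515,  e^(−rT) = 0.919612
E₀ = V₀·N(d₁) − D·e^(−rT)·N(d₂)
   = 115.4046·0.999581 − 39.1327·0.919612·0.998515 = 79.422818
B₀ = V₀ − E₀ = 115.4046 − 79.422818 = 35.981782

E0=79.4228 B0=35.9818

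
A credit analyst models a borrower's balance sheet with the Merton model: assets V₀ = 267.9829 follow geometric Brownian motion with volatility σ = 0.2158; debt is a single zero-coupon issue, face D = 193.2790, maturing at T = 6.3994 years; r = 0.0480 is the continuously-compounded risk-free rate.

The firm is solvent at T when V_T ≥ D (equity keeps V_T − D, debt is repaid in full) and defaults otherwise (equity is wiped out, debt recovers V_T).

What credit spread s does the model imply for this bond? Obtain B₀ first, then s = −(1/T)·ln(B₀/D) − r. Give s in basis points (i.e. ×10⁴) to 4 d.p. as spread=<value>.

d₁ = [ln(V₀/D) + (r + σ²/2)T] / (σ√T)
   = [ln(267.9829/193.2790) + (0.0480 + 0.5·0.2158²)·6.3994] / (0.2158·√6.3994)
   = [0.326788 + 0.456180] / 0.545910 = 1.434245
d₂ = d₁ − σ√T = 1.434245 − 0.545910 = 0.888335
N(d₁) = 0.924249,  N(d₂) = 0.812820,  e^(−rT) = 0.735525
E₀ = V₀·N(d₁) − D·e^(−rT)·N(d₂)
   = 267.9829·0.924249 − 193.2790·0.735525·0.812820 = 132.131233
B₀ = V₀ − E₀ = 267.9829 − 132.131233 = 135.851667
spread = −(1/T)·ln(B₀/D) − r = −(1/6.3994)·ln(135.851667/193.2790) − 0.0480 = 0.00709441
in basis points: 0.00709441 × 10⁴ = 70.9441 bp

spread=70.9441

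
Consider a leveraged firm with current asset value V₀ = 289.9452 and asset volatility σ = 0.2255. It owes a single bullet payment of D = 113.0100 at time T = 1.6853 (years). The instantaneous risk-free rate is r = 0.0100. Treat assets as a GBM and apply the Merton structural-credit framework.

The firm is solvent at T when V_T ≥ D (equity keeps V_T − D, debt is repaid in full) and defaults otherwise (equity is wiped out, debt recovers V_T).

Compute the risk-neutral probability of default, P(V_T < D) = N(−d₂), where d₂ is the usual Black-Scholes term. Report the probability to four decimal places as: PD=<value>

PD=0.0009

d₁ = [ln(V₀/D) + (r + σ²/2)T] / (σ√T)
   = [ln(289.9452/113.0100) + (0.0100 + 0.5·0.2255²)·1.6853] / (0.2255·√1.6853)
   = [0.942216 + 0.059702] / 0.292742 = 3.422527
d₂ = d₁ − σ√T = 3.422527 − 0.292742 = 3.129785
risk-neutral PD = N(−d₂) = N(-3.129785) = 0.000875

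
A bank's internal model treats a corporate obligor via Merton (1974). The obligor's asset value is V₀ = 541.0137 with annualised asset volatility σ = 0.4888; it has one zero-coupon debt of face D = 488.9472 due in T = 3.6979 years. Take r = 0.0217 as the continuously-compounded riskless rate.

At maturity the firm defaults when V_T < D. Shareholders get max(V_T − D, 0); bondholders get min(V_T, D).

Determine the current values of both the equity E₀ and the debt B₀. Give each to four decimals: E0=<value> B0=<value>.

E0=227.3830 B0=313.6307

d₁ = [ln(V₀/D) + (r + σ²/2)T] / (σ√T)
   = [ln(541.0137/488.9472) + (0.0217 + 0.5·0.4888²)·3.6979] / (0.4888·√3.6979)
   = [0.101190 + 0.522006] / 0.939959 = 0.663003
d₂ = d₁ − σ√T = 0.663003 − 0.939959 = -0.276955
N(d₁) = 0.746336,  N(d₂) = 0.390907,  e^(−rT) = 0.922891
E₀ = V₀·N(d₁) − D·e^(−rT)·N(d₂)
   = 541.0137·0.746336 − 488.9472·0.922891·0.390907 = 227.383037
B₀ = V₀ − E₀ = 541.0137 − 227.383037 = 313.630663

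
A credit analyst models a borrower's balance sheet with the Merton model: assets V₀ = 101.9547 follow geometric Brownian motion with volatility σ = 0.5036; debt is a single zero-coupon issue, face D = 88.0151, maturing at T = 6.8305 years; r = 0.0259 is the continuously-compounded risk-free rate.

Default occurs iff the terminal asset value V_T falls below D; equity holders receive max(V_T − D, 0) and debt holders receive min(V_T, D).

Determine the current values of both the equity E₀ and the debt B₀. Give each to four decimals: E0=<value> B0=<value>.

E0=58.2164 B0=43.7383

d₁ = [ln(V₀/D) + (r + σ²/2)T] / (σ√T)
   = [ln(101.9547/88.0151) + (0.0259 + 0.5·0.5036²)·6.8305] / (0.5036·√6.8305)
   = [0.147020 + 1.043062] / 1.316170 = 0.904201
d₂ = d₁ − σ√T = 0.904201 − 1.316170 = -0.411969
N(d₁) = 0.817056,  N(d₂) = 0.340181,  e^(−rT) = 0.837855
E₀ = V₀·N(d₁) − D·e^(−rT)·N(d₂)
   = 101.9547·0.817056 − 88.0151·0.837855·0.340181 = 58.216373
B₀ = V₀ − E₀ = 101.9547 − 58.216373 = 43.738327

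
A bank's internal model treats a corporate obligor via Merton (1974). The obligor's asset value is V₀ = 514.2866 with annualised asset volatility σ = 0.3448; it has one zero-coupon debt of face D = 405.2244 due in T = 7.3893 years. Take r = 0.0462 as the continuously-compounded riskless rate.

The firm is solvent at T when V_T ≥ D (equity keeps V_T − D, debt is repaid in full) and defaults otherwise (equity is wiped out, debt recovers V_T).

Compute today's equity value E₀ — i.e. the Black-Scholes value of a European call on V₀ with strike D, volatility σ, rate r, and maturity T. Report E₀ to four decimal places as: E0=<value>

d₁ = [ln(V₀/D) + (r + σ²/2)T] / (σ√T)
   = [ln(514.2866/405.2244) + (0.0462 + 0.5·0.3448²)·7.3893] / (0.3448·√7.3893)
   = [0.238340 + 0.780632] / 0.937279 = 1.087159
d₂ = d₁ − σ√T = 1.087159 − 0.937279 = 0.149880
N(d₁) = 0.861517,  N(d₂) = 0.559570,  e^(−rT) = 0.710785
E₀ = V₀·N(d₁) − D·e^(−rT)·N(d₂)
   = 514.2866·0.861517 − 405.2244·0.710785·0.559570 = 281.894965

E0=281.8950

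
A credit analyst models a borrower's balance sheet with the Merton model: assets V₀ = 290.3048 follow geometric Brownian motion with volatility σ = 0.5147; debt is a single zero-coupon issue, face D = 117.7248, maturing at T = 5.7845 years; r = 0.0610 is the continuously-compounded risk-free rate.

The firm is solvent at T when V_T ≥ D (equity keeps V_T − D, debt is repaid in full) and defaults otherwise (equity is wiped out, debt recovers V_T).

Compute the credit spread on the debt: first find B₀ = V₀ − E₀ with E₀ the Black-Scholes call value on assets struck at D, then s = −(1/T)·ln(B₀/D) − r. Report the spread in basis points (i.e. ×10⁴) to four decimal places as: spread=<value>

d₁ = [ln(V₀/D) + (r + σ²/2)T] / (σ√T)
   = [ln(290.3048/117.7248) + (0.0610 + 0.5·0.5147²)·5.7845] / (0.5147·√5.7845)
   = [0.902582 + 1.119058] / 1.237904 = 1.633115
d₂ = d₁ − σ√T = 1.633115 − 1.237904 = 0.395210
N(d₁) = 0.948778,  N(d₂) = 0.653656,  e^(−rT) = 0.702679
E₀ = V₀·N(d₁) − D·e^(−rT)·N(d₂)
   = 290.3048·0.948778 − 117.7248·0.702679·0.653656 = 221.362414
B₀ = V₀ − E₀ = 290.3048 − 221.362414 = 68.942386
spread = −(1/T)·ln(B₀/D) − r = −(1/5.7845)·ln(68.942386/117.7248) − 0.0610 = 0.03150212
in basis points: 0.03150212 × 10⁴ = 315.0212 bp

spread=315.0212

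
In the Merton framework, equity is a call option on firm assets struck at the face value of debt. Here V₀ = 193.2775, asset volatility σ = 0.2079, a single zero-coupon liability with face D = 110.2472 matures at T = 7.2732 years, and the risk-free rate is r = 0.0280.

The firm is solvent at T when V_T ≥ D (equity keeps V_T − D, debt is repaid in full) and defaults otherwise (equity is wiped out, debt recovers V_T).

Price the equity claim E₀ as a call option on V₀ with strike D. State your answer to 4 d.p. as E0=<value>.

d₁ = [ln(V₀/D) + (r + σ²/2)T] / (σ√T)
   = [ln(193.2775/110.2472) + (0.0280 + 0.5·0.2079²)·7.2732] / (0.2079·√7.2732)
   = [0.561402 + 0.360832] / 0.560683 = 1.644841
d₂ = d₁ − σ√T = 1.644841 − 0.560683 = 1.084158
N(d₁) = 0.949999,  N(d₂) = 0.860853,  e^(−rT) = 0.815748
E₀ = V₀·N(d₁) − D·e^(−rT)·N(d₂)
   = 193.2775·0.949999 − 110.2472·0.815748·0.860853 = 106.193493

E0=106.1935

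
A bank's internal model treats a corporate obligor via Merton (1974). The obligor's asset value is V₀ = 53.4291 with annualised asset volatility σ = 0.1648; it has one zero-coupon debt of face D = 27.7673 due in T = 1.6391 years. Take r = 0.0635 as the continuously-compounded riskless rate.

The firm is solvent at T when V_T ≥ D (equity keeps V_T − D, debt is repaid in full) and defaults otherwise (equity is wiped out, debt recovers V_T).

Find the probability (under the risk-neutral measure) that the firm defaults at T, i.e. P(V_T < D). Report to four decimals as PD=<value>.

d₁ = [ln(V₀/D) + (r + σ²/2)T] / (σ√T)
   = [ln(53.4291/27.7673) + (0.0635 + 0.5·0.1648²)·1.6391] / (0.1648·√1.6391)
   = [0.654496 + 0.126341] / 0.210989 = 3.700844
d₂ = d₁ − σ√T = 3.700844 − 0.210989 = 3.489855
risk-neutral PD = N(−d₂) = N(-3.489855) = 0.000242

PD=0.0002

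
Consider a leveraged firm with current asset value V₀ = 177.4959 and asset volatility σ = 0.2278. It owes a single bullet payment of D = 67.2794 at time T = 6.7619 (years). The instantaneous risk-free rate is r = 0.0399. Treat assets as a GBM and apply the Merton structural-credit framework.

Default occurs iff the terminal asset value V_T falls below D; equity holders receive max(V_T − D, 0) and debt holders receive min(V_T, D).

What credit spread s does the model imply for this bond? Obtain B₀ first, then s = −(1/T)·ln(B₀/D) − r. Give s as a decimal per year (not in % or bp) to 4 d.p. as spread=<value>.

spread=0.0010

d₁ = [ln(V₀/D) + (r + σ²/2)T] / (σ√T)
   = [ln(177.4959/67.2794) + (0.0399 + 0.5·0.2278²)·6.7619] / (0.2278·√6.7619)
   = [0.970093 + 0.445247] / 0.592363 = 2.389312
d₂ = d₁ − σ√T = 2.389312 − 0.592363 = 1.796948
N(d₁) = 0.991560,  N(d₂) = 0.963828,  e^(−rT) = 0.763532
E₀ = V₀·N(d₁) − D·e^(−rT)·N(d₂)
   = 177.4959·0.991560 − 67.2794·0.763532·0.963828 = 126.485990
B₀ = V₀ − E₀ = 177.4959 − 126.485990 = 51.009910
spread = −(1/T)·ln(B₀/D) − r = −(1/6.7619)·ln(51.009910/67.2794) − 0.0399 = 0.00104029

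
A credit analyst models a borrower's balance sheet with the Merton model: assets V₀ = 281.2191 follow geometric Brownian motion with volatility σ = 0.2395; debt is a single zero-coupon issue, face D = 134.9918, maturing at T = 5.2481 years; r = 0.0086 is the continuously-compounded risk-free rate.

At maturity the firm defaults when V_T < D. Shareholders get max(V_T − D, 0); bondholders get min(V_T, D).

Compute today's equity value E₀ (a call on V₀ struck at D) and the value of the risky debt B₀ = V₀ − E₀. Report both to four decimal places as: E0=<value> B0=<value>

d₁ = [ln(V₀/D) + (r + σ²/2)T] / (σ√T)
   = [ln(281.2191/134.9918) + (0.0086 + 0.5·0.2395²)·5.2481] / (0.2395·√5.2481)
   = [0.733920 + 0.195650] / 0.548664 = 1.694242
d₂ = d₁ − σ√T = 1.694242 − 0.548664 = 1.145578
N(d₁) = 0.954890,  N(d₂) = 0.874015,  e^(−rT) = 0.955870
E₀ = V₀·N(d₁) − D·e^(−rT)·N(d₂)
   = 281.2191·0.954890 − 134.9918·0.955870·0.874015 = 155.755242
B₀ = V₀ − E₀ = 281.2191 − 155.755242 = 125.463858

E0=155.7552 B0=125.4639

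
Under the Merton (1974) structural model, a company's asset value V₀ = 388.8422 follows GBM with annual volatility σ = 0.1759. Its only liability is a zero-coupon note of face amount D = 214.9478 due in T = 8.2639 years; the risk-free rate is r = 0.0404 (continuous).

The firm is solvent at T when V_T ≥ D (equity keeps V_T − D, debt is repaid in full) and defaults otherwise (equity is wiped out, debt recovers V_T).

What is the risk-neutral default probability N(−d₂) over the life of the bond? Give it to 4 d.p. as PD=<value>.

PD=0.0571

d₁ = [ln(V₀/D) + (r + σ²/2)T] / (σ√T)
   = [ln(388.8422/214.9478) + (0.0404 + 0.5·0.1759²)·8.2639] / (0.1759·√8.2639)
   = [0.592778 + 0.461707] / 0.505660 = 2.085366
d₂ = d₁ − σ√T = 2.085366 − 0.505660 = 1.579707
risk-neutral PD = N(−d₂) = N(-1.579707) = 0.057087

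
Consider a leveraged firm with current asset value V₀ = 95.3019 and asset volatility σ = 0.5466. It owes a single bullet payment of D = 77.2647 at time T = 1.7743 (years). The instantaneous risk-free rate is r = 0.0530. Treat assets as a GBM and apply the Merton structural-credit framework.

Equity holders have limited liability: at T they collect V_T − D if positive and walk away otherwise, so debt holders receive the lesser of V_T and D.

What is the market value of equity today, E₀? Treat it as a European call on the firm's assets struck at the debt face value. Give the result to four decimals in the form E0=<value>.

E0=37.9342

d₁ = [ln(V₀/D) + (r + σ²/2)T] / (σ√T)
   = [ln(95.3019/77.2647) + (0.0530 + 0.5·0.5466²)·1.7743] / (0.5466·√1.7743)
   = [0.209813 + 0.359093] / 0.728087 = 0.781371
d₂ = d₁ − σ√T = 0.781371 − 0.728087 = 0.053284
N(d₁) = 0.782708,  N(d₂) = 0.521247,  e^(−rT) = 0.910248
E₀ = V₀·N(d₁) − D·e^(−rT)·N(d₂)
   = 95.3019·0.782708 − 77.2647·0.910248·0.521247 = 37.934193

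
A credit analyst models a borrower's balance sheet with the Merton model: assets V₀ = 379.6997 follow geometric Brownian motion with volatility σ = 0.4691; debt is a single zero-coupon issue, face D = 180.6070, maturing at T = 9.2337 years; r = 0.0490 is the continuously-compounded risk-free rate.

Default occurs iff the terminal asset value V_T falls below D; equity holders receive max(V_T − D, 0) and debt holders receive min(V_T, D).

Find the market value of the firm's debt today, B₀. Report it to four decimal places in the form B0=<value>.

B0=86.1309

d₁ = [ln(V₀/D) + (r + σ²/2)T] / (σ√T)
   = [ln(379.6997/180.6070) + (0.0490 + 0.5·0.4691²)·9.2337] / (0.4691·√9.2337)
   = [0.743057 + 1.468411] / 1.425454 = 1.551413
d₂ = d₁ − σ√T = 1.551413 − 1.425454 = 0.125959
N(d₁) = 0.939599,  N(d₂) = 0.550118,  e^(−rT) = 0.636067
E₀ = V₀·N(d₁) − D·e^(−rT)·N(d₂)
   = 379.6997·0.939599 − 180.6070·0.636067·0.550118 = 293.568811
B₀ = V₀ − E₀ = 379.6997 − 293.568811 = 86.130889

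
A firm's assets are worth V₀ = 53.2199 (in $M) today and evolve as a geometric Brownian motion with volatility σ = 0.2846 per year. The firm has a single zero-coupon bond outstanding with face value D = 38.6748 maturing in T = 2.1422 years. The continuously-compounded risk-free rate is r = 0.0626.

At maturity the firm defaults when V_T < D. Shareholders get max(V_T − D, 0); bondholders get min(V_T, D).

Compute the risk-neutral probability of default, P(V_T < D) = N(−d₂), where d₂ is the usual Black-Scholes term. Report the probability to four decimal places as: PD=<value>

PD=0.1894

d₁ = [ln(V₀/D) + (r + σ²/2)T] / (σ√T)
   = [ln(53.2199/38.6748) + (0.0626 + 0.5·0.2846²)·2.1422] / (0.2846·√2.1422)
   = [0.319244 + 0.220858] / 0.416548 = 1.296614
d₂ = d₁ − σ√T = 1.296614 − 0.416548 = 0.880067
risk-neutral PD = N(−d₂) = N(-0.880067) = 0.189412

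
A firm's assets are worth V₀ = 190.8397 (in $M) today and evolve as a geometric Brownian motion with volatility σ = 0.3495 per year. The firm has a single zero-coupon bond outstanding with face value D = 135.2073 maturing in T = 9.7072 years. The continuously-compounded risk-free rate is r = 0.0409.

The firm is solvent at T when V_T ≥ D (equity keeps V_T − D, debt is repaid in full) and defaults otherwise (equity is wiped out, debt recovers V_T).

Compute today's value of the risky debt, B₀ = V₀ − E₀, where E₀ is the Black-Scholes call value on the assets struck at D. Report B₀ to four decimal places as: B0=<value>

B0=71.4183

d₁ = [ln(V₀/D) + (r + σ²/2)T] / (σ√T)
   = [ln(190.8397/135.2073) + (0.0409 + 0.5·0.3495²)·9.7072] / (0.3495·√9.7072)
   = [0.344625 + 0.989893] / 1.088915 = 1.225547
d₂ = d₁ − σ√T = 1.225547 − 1.088915 = 0.136632
N(d₁) = 0.889815,  N(d₂) = 0.554339,  e^(−rT) = 0.672318
E₀ = V₀·N(d₁) − D·e^(−rT)·N(d₂)
   = 190.8397·0.889815 − 135.2073·0.672318·0.554339 = 119.421449
B₀ = V₀ − E₀ = 190.8397 − 119.421449 = 71.418251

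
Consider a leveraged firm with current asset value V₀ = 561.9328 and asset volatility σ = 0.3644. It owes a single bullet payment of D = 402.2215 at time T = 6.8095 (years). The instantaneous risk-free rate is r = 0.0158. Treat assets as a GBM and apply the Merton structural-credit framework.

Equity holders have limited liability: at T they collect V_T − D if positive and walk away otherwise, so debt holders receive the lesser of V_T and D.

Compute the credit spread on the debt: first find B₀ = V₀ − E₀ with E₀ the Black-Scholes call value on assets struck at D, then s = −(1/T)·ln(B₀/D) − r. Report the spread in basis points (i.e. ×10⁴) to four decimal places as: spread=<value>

d₁ = [ln(V₀/D) + (r + σ²/2)T] / (σ√T)
   = [ln(561.9328/402.2215) + (0.0158 + 0.5·0.3644²)·6.8095] / (0.3644·√6.8095)
   = [0.334379 + 0.559698] / 0.950902 = 0.940241
d₂ = d₁ − σ√T = 0.940241 − 0.950902 = -0.010662
N(d₁) = 0.826453,  N(d₂) = 0.495747,  e^(−rT) = 0.897996
E₀ = V₀·N(d₁) − D·e^(−rT)·N(d₂)
   = 561.9328·0.826453 − 402.2215·0.897996·0.495747 = 285.350730
B₀ = V₀ − E₀ = 561.9328 − 285.350730 = 276.582070
spread = −(1/T)·ln(B₀/D) − r = −(1/6.8095)·ln(276.582070/402.2215) − 0.0158 = 0.03919601
in basis points: 0.03919601 × 10⁴ = 391.9601 bp

spread=391.9601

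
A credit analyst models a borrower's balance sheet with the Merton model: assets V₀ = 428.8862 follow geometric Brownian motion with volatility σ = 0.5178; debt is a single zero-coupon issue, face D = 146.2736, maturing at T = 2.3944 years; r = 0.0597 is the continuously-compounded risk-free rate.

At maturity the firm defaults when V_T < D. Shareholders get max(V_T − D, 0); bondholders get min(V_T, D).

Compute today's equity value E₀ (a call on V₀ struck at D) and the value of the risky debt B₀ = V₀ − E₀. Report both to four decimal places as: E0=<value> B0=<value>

E0=307.0204 B0=121.8658

d₁ = [ln(V₀/D) + (r + σ²/2)T] / (σ√T)
   = [ln(428.8862/146.2736) + (0.0597 + 0.5·0.5178²)·2.3944] / (0.5178·√2.3944)
   = [1.075713 + 0.463935] / 0.801236 = 1.921591
d₂ = d₁ − σ√T = 1.921591 − 0.801236 = 1.120355
N(d₁) = 0.972671,  N(d₂) = 0.868719,  e^(−rT) = 0.866801
E₀ = V₀·N(d₁) − D·e^(−rT)·N(d₂)
   = 428.8862·0.972671 − 146.2736·0.866801·0.868719 = 307.020371
B₀ = V₀ − E₀ = 428.8862 − 307.020371 = 121.865829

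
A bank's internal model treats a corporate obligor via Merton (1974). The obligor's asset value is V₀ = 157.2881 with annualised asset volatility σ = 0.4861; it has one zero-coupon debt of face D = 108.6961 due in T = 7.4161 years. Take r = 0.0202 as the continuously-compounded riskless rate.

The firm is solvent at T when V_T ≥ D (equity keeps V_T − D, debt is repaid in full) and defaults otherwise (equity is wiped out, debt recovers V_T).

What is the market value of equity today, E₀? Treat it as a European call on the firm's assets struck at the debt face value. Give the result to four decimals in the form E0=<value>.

d₁ = [ln(V₀/D) + (r + σ²/2)T] / (σ√T)
   = [ln(157.2881/108.6961) + (0.0202 + 0.5·0.4861²)·7.4161] / (0.4861·√7.4161)
   = [0.369523 + 1.025992] / 1.323773 = 1.054196
d₂ = d₁ − σ√T = 1.054196 − 1.323773 = -0.269577
N(d₁) = 0.854103,  N(d₂) = 0.393743,  e^(−rT) = 0.860876
E₀ = V₀·N(d₁) − D·e^(−rT)·N(d₂)
   = 157.2881·0.854103 − 108.6961·0.860876·0.393743 = 97.496265

E0=97.4963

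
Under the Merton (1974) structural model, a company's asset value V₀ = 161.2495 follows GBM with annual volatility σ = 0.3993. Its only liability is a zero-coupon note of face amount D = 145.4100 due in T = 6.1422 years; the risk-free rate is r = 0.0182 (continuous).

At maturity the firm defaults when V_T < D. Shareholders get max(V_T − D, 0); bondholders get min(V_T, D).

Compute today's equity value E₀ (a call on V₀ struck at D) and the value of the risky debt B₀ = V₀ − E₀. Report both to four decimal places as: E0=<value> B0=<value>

d₁ = [ln(V₀/D) + (r + σ²/2)T] / (σ√T)
   = [ln(161.2495/145.4100) + (0.0182 + 0.5·0.3993²)·6.1422] / (0.3993·√6.1422)
   = [0.103396 + 0.601446] / 0.989604 = 0.712246
d₂ = d₁ − σ√T = 0.712246 − 0.989604 = -0.277358
N(d₁) = 0.761844,  N(d₂) = 0.390753,  e^(−rT) = 0.894234
E₀ = V₀·N(d₁) − D·e^(−rT)·N(d₂)
   = 161.2495·0.761844 − 145.4100·0.894234·0.390753 = 72.037139
B₀ = V₀ − E₀ = 161.2495 − 72.037139 = 89.212361

E0=72.0371 B0=89.2124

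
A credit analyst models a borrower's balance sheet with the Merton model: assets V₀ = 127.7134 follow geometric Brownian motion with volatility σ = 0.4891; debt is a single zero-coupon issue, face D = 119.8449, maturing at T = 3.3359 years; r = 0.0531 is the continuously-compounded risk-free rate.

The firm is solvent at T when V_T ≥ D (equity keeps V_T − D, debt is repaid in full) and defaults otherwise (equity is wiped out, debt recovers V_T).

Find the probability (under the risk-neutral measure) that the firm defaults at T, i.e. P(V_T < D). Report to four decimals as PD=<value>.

PD=0.5703

d₁ = [ln(V₀/D) + (r + σ²/2)T] / (σ√T)
   = [ln(127.7134/119.8449) + (0.0531 + 0.5·0.4891²)·3.3359] / (0.4891·√3.3359)
   = [0.063590 + 0.576141] / 0.893314 = 0.716133
d₂ = d₁ − σ√T = 0.716133 − 0.893314 = -0.177181
risk-neutral PD = N(−d₂) = N(0.177181) = 0.570317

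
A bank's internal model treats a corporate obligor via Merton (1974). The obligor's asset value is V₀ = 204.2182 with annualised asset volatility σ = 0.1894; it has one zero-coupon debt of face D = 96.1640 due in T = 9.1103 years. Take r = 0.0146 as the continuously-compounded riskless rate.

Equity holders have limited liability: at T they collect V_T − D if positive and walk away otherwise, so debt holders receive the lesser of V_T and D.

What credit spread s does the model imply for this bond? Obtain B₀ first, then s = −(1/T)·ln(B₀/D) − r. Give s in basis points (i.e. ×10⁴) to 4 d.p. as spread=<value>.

spread=25.0605

d₁ = [ln(V₀/D) + (r + σ²/2)T] / (σ√T)
   = [ln(204.2182/96.1640) + (0.0146 + 0.5·0.1894²)·9.1103] / (0.1894·√9.1103)
   = [0.753134 + 0.296414] / 0.571671 = 1.835930
d₂ = d₁ − σ√T = 1.835930 − 0.571671 = 1.264259
N(d₁) = 0.966816,  N(d₂) = 0.896931,  e^(−rT) = 0.875456
E₀ = V₀·N(d₁) − D·e^(−rT)·N(d₂)
   = 204.2182·0.966816 − 96.1640·0.875456·0.896931 = 121.931141
B₀ = V₀ − E₀ = 204.2182 − 121.931141 = 82.287059
spread = −(1/T)·ln(B₀/D) − r = −(1/9.1103)·ln(82.287059/96.1640) − 0.0146 = 0.00250605
in basis points: 0.00250605 × 10⁴ = 25.0605 bp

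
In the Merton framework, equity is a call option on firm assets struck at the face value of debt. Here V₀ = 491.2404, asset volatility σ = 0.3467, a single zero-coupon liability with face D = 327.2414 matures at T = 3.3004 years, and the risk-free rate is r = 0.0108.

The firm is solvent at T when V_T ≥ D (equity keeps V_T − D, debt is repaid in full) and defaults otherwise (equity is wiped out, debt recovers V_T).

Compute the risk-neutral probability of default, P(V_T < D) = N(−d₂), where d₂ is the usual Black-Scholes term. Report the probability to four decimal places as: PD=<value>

PD=0.3495

d₁ = [ln(V₀/D) + (r + σ²/2)T] / (σ√T)
   = [ln(491.2404/327.2414) + (0.0108 + 0.5·0.3467²)·3.3004] / (0.3467·√3.3004)
   = [0.406235 + 0.234000] / 0.629850 = 1.016489
d₂ = d₁ − σ√T = 1.016489 − 0.629850 = 0.386639
risk-neutral PD = N(−d₂) = N(-0.386639) = 0.349512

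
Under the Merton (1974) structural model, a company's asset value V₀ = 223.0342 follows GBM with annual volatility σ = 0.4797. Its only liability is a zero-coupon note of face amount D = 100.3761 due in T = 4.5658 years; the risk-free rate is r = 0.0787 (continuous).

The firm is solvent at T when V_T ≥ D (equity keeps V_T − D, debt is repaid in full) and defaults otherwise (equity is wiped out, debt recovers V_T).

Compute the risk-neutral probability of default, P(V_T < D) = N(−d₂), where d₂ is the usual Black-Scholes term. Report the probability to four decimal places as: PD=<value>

d₁ = [ln(V₀/D) + (r + σ²/2)T] / (σ√T)
   = [ln(223.0342/100.3761) + (0.0787 + 0.5·0.4797²)·4.5658] / (0.4797·√4.5658)
   = [0.798401 + 0.884651] / 1.025010 = 1.641986
d₂ = d₁ − σ√T = 1.641986 − 1.025010 = 0.616976
risk-neutral PD = N(−d₂) = N(-0.616976) = 0.268625

PD=0.2686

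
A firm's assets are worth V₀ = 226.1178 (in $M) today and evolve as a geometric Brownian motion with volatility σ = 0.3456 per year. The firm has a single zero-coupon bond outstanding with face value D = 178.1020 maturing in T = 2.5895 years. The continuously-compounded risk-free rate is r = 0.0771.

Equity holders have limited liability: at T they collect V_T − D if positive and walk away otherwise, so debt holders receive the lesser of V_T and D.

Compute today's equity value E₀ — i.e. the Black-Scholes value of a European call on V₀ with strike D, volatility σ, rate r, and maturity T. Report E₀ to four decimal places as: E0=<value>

E0=92.3672

d₁ = [ln(V₀/D) + (r + σ²/2)T] / (σ√T)
   = [ln(226.1178/178.1020) + (0.0771 + 0.5·0.3456²)·2.5895] / (0.3456·√2.5895)
   = [0.238700 + 0.354295] / 0.556137 = 1.066274
d₂ = d₁ − σ√T = 1.066274 − 0.556137 = 0.510137
N(d₁) = 0.856850,  N(d₂) = 0.695022,  e^(−rT) = 0.819017
E₀ = V₀·N(d₁) − D·e^(−rT)·N(d₂)
   = 226.1178·0.856850 − 178.1020·0.819017·0.695022 = 92.367155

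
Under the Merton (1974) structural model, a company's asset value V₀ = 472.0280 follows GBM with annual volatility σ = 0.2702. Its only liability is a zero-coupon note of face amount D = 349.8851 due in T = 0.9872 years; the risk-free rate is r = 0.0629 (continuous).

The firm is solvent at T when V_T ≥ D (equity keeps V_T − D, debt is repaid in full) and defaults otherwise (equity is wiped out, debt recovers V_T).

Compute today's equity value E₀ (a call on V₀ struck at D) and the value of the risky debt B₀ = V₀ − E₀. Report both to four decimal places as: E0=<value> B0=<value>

d₁ = [ln(V₀/D) + (r + σ²/2)T] / (σ√T)
   = [ln(472.0280/349.8851) + (0.0629 + 0.5·0.2702²)·0.9872] / (0.2702·√0.9872)
   = [0.299433 + 0.098132] / 0.268465 = 1.480882
d₂ = d₁ − σ√T = 1.480882 − 0.268465 = 1.212417
N(d₁) = 0.930681,  N(d₂) = 0.887324,  e^(−rT) = 0.939794
E₀ = V₀·N(d₁) − D·e^(−rT)·N(d₂)
   = 472.0280·0.930681 − 349.8851·0.939794·0.887324 = 147.537911
B₀ = V₀ − E₀ = 472.0280 − 147.537911 = 324.490089

E0=147.5379 B0=324.4901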